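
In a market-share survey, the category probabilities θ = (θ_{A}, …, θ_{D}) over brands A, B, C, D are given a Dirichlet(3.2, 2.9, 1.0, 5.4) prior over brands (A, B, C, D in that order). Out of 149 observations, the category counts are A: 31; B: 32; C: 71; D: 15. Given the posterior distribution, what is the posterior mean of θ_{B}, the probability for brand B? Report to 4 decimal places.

0.2161

The Dirichlet prior is conjugate to the Multinomial likelihood: each posterior αⱼ = prior αⱼ + observed count nⱼ.
Posterior concentration: (34.2, 34.9, 72.0, 20.4), total = 161.5.
E[θ_{B}|data] = α_{B}/Σα = 34.9/161.5 = 0.2161.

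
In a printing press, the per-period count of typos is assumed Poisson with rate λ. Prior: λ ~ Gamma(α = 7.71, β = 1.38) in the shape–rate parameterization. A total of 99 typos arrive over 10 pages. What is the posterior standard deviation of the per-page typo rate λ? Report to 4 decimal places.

0.9077

With a Gamma(shape α, rate β) prior, the Poisson likelihood is conjugate: the posterior is Gamma(α + ΣXᵢ, β + n).
Posterior: Gamma(α+S, β+n) = Gamma(7.71+99, 1.38+10) = Gamma(106.71, 11.38).
SD = √α/β = √106.71/11.38 = 0.9077.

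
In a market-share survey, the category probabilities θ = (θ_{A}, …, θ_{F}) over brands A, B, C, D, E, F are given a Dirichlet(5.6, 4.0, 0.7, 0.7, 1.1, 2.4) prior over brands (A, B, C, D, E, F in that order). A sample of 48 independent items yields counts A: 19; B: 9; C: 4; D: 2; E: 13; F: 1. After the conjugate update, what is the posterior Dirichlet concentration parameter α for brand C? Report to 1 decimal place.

The Dirichlet prior is conjugate to the Multinomial likelihood: each posterior αⱼ = prior αⱼ + observed count nⱼ.
Posterior concentration: (24.6, 13.0, 4.7, 2.7, 14.1, 3.4), total = 62.5.
α_{C} = 0.7 + 4 = 4.7.

4.7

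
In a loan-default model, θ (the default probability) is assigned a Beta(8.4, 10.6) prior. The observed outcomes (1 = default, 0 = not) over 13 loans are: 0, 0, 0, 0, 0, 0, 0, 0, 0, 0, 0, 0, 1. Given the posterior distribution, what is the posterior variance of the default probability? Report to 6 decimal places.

The Beta prior is conjugate to a Binomial/Bernoulli likelihood; the update adds successes to α and failures to β.
Posterior: Beta(α+k, β+n−k) = Beta(8.4+1, 10.6+12) = Beta(9.4, 22.6).
Var = αβ/((α+β)²(α+β+1)) = 9.4·22.6/(32.0²·33.0) = 0.006287.

0.006287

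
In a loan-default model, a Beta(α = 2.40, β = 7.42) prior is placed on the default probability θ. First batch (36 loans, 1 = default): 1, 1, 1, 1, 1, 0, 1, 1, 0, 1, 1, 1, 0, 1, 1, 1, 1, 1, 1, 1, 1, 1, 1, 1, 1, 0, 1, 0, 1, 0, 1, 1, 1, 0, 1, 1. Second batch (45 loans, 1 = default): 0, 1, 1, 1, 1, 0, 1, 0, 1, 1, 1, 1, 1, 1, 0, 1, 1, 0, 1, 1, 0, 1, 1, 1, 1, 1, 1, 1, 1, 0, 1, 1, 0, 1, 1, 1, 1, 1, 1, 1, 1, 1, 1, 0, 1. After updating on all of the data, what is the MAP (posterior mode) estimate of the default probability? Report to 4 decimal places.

0.7476

The Beta prior is conjugate to a Binomial/Bernoulli likelihood; the update adds successes to α and failures to β.
After batch 1: Beta(2.40+29, 7.42+7) = Beta(31.40, 14.42).
After batch 2: Beta(31.40+36, 14.42+9) = Beta(67.40, 23.42).
Mode of Beta(a,b) for a,b>1 is (a−1)/(a+b−2) = 66.40/88.82 = 0.7476.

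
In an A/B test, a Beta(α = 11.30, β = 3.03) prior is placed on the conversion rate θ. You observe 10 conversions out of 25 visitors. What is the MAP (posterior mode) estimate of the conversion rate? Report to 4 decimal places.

0.5438

The Beta prior is conjugate to a Binomial/Bernoulli likelihood; the update adds successes to α and failures to β.
Posterior: Beta(α+k, β+n−k) = Beta(11.30+10, 3.03+15) = Beta(21.30, 18.03).
Mode of Beta(a,b) for a,b>1 is (a−1)/(a+b−2) = 20.30/37.33 = 0.5438.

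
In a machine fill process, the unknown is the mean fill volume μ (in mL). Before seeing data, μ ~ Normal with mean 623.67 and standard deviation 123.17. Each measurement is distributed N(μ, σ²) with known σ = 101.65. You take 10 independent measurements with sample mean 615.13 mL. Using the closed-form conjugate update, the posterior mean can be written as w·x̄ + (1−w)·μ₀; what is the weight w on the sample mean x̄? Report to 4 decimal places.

0.9362

For Normal data with known variance σ², a Normal(μ₀, σ₀²) prior on μ is conjugate. Posterior precision = 1/σ₀² + n/σ²; posterior mean is the precision-weighted average of μ₀ and x̄.
σ₀² = 123.17² = 15170.8489, σ² = 101.65² = 10332.7225. Prior precision 1/σ₀² = 1/15170.8489; data precision n/σ² = 10/10332.7225.
w = (n/σ²)/(1/σ₀² + n/σ²) = n·σ₀²/(σ² + n·σ₀²) = 10·15170.8489/(10332.7225 + 10·15170.8489) = 151708.489/162041.2115 = 0.9362.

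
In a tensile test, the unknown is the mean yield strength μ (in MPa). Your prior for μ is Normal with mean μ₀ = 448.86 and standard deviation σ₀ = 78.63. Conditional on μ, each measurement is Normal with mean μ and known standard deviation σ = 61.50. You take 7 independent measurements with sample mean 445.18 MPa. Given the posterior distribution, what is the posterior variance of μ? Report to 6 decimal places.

For Normal data with known variance σ², a Normal(μ₀, σ₀²) prior on μ is conjugate. Posterior precision = 1/σ₀² + n/σ²; posterior mean is the precision-weighted average of μ₀ and x̄.
σ₀² = 78.63² = 6182.6769, σ² = 61.50² = 3782.25; σ² + n·σ₀² = 3782.25 + 7·6182.6769 = 47060.9883.
Posterior precision = 1/σ₀² + n/σ² = 1/6182.6769 + 7/3782.25 = (σ² + n·σ₀²)/(σ₀²σ²) = 47060.9883/(6182.6769·3782.25); posterior variance σₙ² = σ₀²σ²/(σ² + n·σ₀²) = 6182.6769·3782.25/47060.9883 = 496.896273.

496.896273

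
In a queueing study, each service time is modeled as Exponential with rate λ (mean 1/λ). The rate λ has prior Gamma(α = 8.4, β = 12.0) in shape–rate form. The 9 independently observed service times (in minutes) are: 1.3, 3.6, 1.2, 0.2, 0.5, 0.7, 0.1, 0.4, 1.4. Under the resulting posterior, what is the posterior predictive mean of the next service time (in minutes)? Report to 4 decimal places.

With a Gamma(shape α, rate β) prior on the exponential rate λ, the posterior after n observations with total T = Σxᵢ is Gamma(α+n, β+T).
Sum of observations T = 9.4 minutes; n = 9.
Posterior: Gamma(8.4+9, 12.0+9.4) = Gamma(17.4, 21.4).
The predictive distribution for the next observation is Lomax; its mean is β/(α−1) = 21.4/16.4 = 1.3049.

1.3049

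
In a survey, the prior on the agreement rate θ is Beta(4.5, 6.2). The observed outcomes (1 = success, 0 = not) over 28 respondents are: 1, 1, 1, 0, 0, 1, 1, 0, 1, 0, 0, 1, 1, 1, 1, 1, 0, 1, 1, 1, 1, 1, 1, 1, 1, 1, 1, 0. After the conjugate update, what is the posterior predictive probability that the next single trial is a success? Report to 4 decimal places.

0.6589

The Beta prior is conjugate to a Binomial/Bernoulli likelihood; the update adds successes to α and failures to β.
Posterior: Beta(α+k, β+n−k) = Beta(4.5+21, 6.2+7) = Beta(25.5, 13.2).
For a single future Bernoulli trial, P(success | data) = α/(α+β) = 0.6589.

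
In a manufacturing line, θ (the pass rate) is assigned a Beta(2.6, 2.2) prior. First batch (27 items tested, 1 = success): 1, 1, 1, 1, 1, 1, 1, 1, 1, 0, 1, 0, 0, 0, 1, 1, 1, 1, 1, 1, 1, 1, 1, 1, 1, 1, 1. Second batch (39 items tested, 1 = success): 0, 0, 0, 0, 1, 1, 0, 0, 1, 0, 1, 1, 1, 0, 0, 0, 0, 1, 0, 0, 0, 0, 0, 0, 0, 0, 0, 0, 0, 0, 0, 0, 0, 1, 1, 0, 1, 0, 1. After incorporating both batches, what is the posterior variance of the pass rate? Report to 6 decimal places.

0.003478

The Beta prior is conjugate to a Binomial/Bernoulli likelihood; the update adds successes to α and failures to β.
After batch 1: Beta(2.6+23, 2.2+4) = Beta(25.6, 6.2).
After batch 2: Beta(25.6+11, 6.2+28) = Beta(36.6, 34.2).
Var = αβ/((α+β)²(α+β+1)) = 36.6·34.2/(70.8²·71.8) = 0.003478.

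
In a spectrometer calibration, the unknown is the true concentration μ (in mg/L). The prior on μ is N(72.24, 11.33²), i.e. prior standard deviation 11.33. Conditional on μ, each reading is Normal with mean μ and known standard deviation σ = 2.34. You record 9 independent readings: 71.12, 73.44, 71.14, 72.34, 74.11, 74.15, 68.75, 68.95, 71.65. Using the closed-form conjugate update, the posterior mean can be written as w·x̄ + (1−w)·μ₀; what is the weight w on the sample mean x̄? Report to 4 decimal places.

0.9953

For Normal data with known variance σ², a Normal(μ₀, σ₀²) prior on μ is conjugate. Posterior precision = 1/σ₀² + n/σ²; posterior mean is the precision-weighted average of μ₀ and x̄.
σ₀² = 11.33² = 128.3689, σ² = 2.34² = 5.4756. Prior precision 1/σ₀² = 1/128.3689; data precision n/σ² = 9/5.4756.
w = (n/σ²)/(1/σ₀² + n/σ²) = n·σ₀²/(σ² + n·σ₀²) = 9·128.3689/(5.4756 + 9·128.3689) = 1155.3201/1160.7957 = 0.9953.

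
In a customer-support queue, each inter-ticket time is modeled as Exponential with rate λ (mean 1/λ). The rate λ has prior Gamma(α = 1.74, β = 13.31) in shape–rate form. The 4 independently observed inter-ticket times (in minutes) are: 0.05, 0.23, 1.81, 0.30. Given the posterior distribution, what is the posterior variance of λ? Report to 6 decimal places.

0.023287

With a Gamma(shape α, rate β) prior on the exponential rate λ, the posterior after n observations with total T = Σxᵢ is Gamma(α+n, β+T).
Sum of observations T = 2.39 minutes; n = 4.
Posterior: Gamma(1.74+4, 13.31+2.39) = Gamma(5.74, 15.70).
Var = α/β² = 0.023287.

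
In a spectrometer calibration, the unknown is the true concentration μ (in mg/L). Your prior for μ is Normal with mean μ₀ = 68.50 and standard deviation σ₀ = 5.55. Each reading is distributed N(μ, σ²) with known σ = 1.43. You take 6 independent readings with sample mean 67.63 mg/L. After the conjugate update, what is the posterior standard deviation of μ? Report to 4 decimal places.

For Normal data with known variance σ², a Normal(μ₀, σ₀²) prior on μ is conjugate. Posterior precision = 1/σ₀² + n/σ²; posterior mean is the precision-weighted average of μ₀ and x̄.
σ₀² = 5.55² = 30.8025, σ² = 1.43² = 2.0449; σ² + n·σ₀² = 2.0449 + 6·30.8025 = 186.8599.
Posterior precision = 1/σ₀² + n/σ² = 1/30.8025 + 6/2.0449 = (σ² + n·σ₀²)/(σ₀²σ²) = 186.8599/(30.8025·2.0449); posterior variance σₙ² = σ₀²σ²/(σ² + n·σ₀²) = 30.8025·2.0449/186.8599 = 0.337087.
Posterior SD = √σₙ² = √(30.8025·2.0449/186.8599) = 0.5806.

0.5806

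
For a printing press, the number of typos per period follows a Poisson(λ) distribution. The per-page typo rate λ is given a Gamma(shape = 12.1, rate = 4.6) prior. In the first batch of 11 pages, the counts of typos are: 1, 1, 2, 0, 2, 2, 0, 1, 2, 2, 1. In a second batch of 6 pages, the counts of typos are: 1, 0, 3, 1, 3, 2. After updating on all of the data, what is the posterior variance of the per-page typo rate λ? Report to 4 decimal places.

0.0774

With a Gamma(shape α, rate β) prior, the Poisson likelihood is conjugate: the posterior is Gamma(α + ΣXᵢ, β + n).
Batch 1: sum of counts S = 14 over n = 11 pages.
After batch 1: Gamma(α+S, β+n) = Gamma(12.1+14, 4.6+11) = Gamma(26.1, 15.6).
Batch 2: sum of counts S = 10 over n = 6 pages.
After batch 2: Gamma(α+S, β+n) = Gamma(26.1+10, 15.6+6) = Gamma(36.1, 21.6).
Var = α/β² = 36.1/21.6² = 0.0774.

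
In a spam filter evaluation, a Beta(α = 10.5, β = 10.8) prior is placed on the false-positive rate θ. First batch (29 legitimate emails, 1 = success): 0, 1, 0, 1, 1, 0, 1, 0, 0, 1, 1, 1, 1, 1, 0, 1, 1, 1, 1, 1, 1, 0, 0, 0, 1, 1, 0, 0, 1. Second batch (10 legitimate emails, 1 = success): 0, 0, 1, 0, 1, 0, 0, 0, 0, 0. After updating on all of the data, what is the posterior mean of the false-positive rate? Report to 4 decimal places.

The Beta prior is conjugate to a Binomial/Bernoulli likelihood; the update adds successes to α and failures to β.
After batch 1: Beta(10.5+18, 10.8+11) = Beta(28.5, 21.8).
After batch 2: Beta(28.5+2, 21.8+8) = Beta(30.5, 29.8).
Posterior mean = α/(α+β) = 30.5/60.3 = 0.5058.

0.5058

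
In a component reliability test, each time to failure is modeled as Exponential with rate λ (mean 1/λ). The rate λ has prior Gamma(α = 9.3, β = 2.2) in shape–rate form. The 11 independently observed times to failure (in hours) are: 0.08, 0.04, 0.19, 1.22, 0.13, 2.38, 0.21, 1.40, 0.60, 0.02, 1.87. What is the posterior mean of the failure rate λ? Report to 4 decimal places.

1.9632

With a Gamma(shape α, rate β) prior on the exponential rate λ, the posterior after n observations with total T = Σxᵢ is Gamma(α+n, β+T).
Sum of observations T = 8.14 hours; n = 11.
Posterior: Gamma(9.3+11, 2.2+8.14) = Gamma(20.3, 10.34).
Posterior mean of λ = α/β = 20.3/10.34 = 1.9632.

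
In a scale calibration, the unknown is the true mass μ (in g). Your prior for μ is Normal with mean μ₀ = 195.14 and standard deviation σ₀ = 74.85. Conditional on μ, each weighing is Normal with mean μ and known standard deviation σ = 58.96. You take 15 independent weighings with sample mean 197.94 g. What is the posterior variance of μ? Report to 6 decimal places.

For Normal data with known variance σ², a Normal(μ₀, σ₀²) prior on μ is conjugate. Posterior precision = 1/σ₀² + n/σ²; posterior mean is the precision-weighted average of μ₀ and x̄.
σ₀² = 74.85² = 5602.5225, σ² = 58.96² = 3476.2816; σ² + n·σ₀² = 3476.2816 + 15·5602.5225 = 87514.1191.
Posterior precision = 1/σ₀² + n/σ² = 1/5602.5225 + 15/3476.2816 = (σ² + n·σ₀²)/(σ₀²σ²) = 87514.1191/(5602.5225·3476.2816); posterior variance σₙ² = σ₀²σ²/(σ² + n·σ₀²) = 5602.5225·3476.2816/87514.1191 = 222.546328.

222.546328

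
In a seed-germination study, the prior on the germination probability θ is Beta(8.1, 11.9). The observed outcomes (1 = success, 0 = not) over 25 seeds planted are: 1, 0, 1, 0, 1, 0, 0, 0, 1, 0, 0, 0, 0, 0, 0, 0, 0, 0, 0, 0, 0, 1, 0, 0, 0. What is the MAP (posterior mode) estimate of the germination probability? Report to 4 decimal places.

0.2814

The Beta prior is conjugate to a Binomial/Bernoulli likelihood; the update adds successes to α and failures to β.
Posterior: Beta(α+k, β+n−k) = Beta(8.1+5, 11.9+20) = Beta(13.1, 31.9).
Mode of Beta(a,b) for a,b>1 is (a−1)/(a+b−2) = 12.1/43.0 = 0.2814.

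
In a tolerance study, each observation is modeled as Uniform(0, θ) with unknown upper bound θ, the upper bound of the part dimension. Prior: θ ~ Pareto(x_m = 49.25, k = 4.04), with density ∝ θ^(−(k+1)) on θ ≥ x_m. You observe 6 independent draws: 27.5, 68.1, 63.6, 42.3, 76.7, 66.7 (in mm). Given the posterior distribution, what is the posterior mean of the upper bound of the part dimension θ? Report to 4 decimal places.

A Pareto(scale x_m, shape k) prior on the upper bound θ of Uniform(0, θ) is conjugate: posterior is Pareto(max(x_m, max xᵢ), k + n).
Sample maximum = 76.7; prior scale x_m = 49.25 → posterior scale = max = 76.70.
Posterior shape = 4.04 + 6 = 10.04.
E[θ|data] = k·x_m/(k−1) = 10.04·76.70/9.04 = 85.1845.

85.1845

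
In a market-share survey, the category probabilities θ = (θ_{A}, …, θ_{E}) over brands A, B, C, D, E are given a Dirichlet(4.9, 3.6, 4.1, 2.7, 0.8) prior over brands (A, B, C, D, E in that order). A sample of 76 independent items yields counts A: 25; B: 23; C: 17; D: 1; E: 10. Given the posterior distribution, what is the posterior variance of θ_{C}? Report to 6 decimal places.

0.001897

The Dirichlet prior is conjugate to the Multinomial likelihood: each posterior αⱼ = prior αⱼ + observed count nⱼ.
Posterior concentration: (29.9, 26.6, 21.1, 3.7, 10.8), total = 92.1.
Var[θ_j] = α_j(Σα−α_j)/((Σα)²(Σα+1)) = 21.1·71.0/(92.1²·93.1) = 0.001897.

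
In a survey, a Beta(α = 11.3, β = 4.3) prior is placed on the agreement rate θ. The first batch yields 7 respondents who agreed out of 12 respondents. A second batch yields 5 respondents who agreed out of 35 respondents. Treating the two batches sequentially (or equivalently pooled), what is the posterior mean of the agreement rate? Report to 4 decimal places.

0.3722

The Beta prior is conjugate to a Binomial/Bernoulli likelihood; the update adds successes to α and failures to β.
After batch 1: Beta(11.3+7, 4.3+5) = Beta(18.3, 9.3).
After batch 2: Beta(18.3+5, 9.3+30) = Beta(23.3, 39.3).
Posterior mean = α/(α+β) = 23.3/62.6 = 0.3722.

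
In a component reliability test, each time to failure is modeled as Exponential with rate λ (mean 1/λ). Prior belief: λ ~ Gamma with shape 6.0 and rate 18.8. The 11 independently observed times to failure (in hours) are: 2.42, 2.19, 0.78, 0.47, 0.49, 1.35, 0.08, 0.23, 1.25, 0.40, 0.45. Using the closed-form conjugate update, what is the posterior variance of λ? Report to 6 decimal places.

With a Gamma(shape α, rate β) prior on the exponential rate λ, the posterior after n observations with total T = Σxᵢ is Gamma(α+n, β+T).
Sum of observations T = 10.11 hours; n = 11.
Posterior: Gamma(6.0+11, 18.8+10.11) = Gamma(17.0, 28.91).
Var = α/β² = 0.020340.

0.020340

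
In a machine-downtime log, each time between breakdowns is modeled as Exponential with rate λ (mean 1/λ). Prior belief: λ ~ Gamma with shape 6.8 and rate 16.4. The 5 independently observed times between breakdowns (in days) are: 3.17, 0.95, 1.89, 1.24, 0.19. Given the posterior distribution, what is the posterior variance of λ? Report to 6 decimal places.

0.020762

With a Gamma(shape α, rate β) prior on the exponential rate λ, the posterior after n observations with total T = Σxᵢ is Gamma(α+n, β+T).
Sum of observations T = 7.44 days; n = 5.
Posterior: Gamma(6.8+5, 16.4+7.44) = Gamma(11.8, 23.84).
Var = α/β² = 0.020762.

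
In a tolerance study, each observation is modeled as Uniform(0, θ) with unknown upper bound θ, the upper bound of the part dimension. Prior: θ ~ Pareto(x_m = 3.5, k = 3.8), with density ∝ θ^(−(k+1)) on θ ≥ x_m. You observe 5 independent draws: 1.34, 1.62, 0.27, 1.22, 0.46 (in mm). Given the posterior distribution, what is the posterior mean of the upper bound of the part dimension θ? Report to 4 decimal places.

3.9487

A Pareto(scale x_m, shape k) prior on the upper bound θ of Uniform(0, θ) is conjugate: posterior is Pareto(max(x_m, max xᵢ), k + n).
Sample maximum = 1.62; prior scale x_m = 3.5 → posterior scale = max = 3.50.
Posterior shape = 3.8 + 5 = 8.8.
E[θ|data] = k·x_m/(k−1) = 8.8·3.50/7.8 = 3.9487.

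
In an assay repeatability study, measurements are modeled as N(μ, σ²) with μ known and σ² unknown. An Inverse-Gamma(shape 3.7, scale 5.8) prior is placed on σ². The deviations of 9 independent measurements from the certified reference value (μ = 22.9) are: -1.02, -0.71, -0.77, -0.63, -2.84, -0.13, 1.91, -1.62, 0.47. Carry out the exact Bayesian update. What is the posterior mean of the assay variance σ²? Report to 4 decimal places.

1.9938

With known mean μ and an Inverse-Gamma(α, β) prior on σ², the Normal likelihood is conjugate: posterior is Inv-Gamma(α + n/2, β + Σ(xᵢ−μ)²/2).
Σ(xᵢ−μ)² = (-1.02)² + (-0.71)² + (-0.77)² + (-0.63)² + (-2.84)² + (-0.13)² + (1.91)² + (-1.62)² + (0.47)² = 17.1102.
Posterior: Inv-Gamma(3.7 + 9/2, 5.8 + 17.1102/2) = Inv-Gamma(8.20, 14.35510).
E[σ²|data] = β/(α−1) = 14.35510/7.20 = 1.9938.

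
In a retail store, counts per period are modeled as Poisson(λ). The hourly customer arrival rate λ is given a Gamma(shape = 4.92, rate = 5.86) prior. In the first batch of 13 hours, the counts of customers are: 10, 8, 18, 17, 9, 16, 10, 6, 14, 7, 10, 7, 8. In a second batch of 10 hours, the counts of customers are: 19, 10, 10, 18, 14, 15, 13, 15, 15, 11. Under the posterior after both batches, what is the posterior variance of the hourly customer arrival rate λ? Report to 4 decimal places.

With a Gamma(shape α, rate β) prior, the Poisson likelihood is conjugate: the posterior is Gamma(α + ΣXᵢ, β + n).
Batch 1: sum of counts S = 140 over n = 13 hours.
After batch 1: Gamma(α+S, β+n) = Gamma(4.92+140, 5.86+13) = Gamma(144.92, 18.86).
Batch 2: sum of counts S = 140 over n = 10 hours.
After batch 2: Gamma(α+S, β+n) = Gamma(144.92+140, 18.86+10) = Gamma(284.92, 28.86).
Var = α/β² = 284.92/28.86² = 0.3421.

0.3421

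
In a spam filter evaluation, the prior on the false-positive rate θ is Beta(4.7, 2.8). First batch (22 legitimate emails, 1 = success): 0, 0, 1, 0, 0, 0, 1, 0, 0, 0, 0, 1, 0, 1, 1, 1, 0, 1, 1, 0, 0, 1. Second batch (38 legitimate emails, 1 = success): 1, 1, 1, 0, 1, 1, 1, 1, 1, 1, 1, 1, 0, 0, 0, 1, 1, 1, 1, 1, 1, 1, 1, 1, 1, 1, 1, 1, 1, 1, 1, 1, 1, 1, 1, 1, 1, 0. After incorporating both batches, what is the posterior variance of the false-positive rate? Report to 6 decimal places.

The Beta prior is conjugate to a Binomial/Bernoulli likelihood; the update adds successes to α and failures to β.
After batch 1: Beta(4.7+9, 2.8+13) = Beta(13.7, 15.8).
After batch 2: Beta(13.7+33, 15.8+5) = Beta(46.7, 20.8).
Var = αβ/((α+β)²(α+β+1)) = 46.7·20.8/(67.5²·68.5) = 0.003112.

0.003112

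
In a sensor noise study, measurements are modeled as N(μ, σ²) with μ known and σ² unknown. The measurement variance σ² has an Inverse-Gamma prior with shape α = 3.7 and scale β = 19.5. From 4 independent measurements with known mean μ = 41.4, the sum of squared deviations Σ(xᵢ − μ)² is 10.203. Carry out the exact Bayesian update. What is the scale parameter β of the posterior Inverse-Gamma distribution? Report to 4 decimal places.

24.6015

With known mean μ and an Inverse-Gamma(α, β) prior on σ², the Normal likelihood is conjugate: posterior is Inv-Gamma(α + n/2, β + Σ(xᵢ−μ)²/2).
Posterior: Inv-Gamma(3.7 + 4/2, 19.5 + 10.203/2) = Inv-Gamma(5.70, 24.6015).
Posterior β = 24.6015.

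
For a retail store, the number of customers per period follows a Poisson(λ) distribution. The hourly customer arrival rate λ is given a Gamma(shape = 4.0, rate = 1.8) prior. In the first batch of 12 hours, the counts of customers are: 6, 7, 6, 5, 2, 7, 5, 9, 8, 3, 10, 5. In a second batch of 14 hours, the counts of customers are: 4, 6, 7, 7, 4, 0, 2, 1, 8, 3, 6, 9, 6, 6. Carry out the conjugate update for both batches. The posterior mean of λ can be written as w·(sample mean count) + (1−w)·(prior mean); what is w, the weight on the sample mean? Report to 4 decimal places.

0.9353

With a Gamma(shape α, rate β) prior, the Poisson likelihood is conjugate: the posterior is Gamma(α + ΣXᵢ, β + n).
Total number of hours: n = 12 + 14 = 26.
Posterior mean = (α₀+S)/(β₀+n) = [n/(β₀+n)]·(S/n) + [β₀/(β₀+n)]·(α₀/β₀), so only n and β₀ enter the weight.
Weight on data w = n/(β₀+n) = 26/(1.8+26) = 26/27.8 = 0.9353.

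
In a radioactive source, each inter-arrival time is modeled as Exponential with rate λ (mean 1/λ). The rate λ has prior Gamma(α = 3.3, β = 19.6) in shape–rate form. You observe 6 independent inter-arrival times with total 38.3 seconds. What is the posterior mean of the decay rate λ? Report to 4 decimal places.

With a Gamma(shape α, rate β) prior on the exponential rate λ, the posterior after n observations with total T = Σxᵢ is Gamma(α+n, β+T).
Posterior: Gamma(3.3+6, 19.6+38.3) = Gamma(9.3, 57.9).
Posterior mean of λ = α/β = 9.3/57.9 = 0.1606.

0.1606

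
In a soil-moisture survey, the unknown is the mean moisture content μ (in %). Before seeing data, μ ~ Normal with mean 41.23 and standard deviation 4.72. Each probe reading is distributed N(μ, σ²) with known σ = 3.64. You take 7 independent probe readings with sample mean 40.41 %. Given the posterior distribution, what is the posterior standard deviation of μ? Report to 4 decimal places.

For Normal data with known variance σ², a Normal(μ₀, σ₀²) prior on μ is conjugate. Posterior precision = 1/σ₀² + n/σ²; posterior mean is the precision-weighted average of μ₀ and x̄.
σ₀² = 4.72² = 22.2784, σ² = 3.64² = 13.2496; σ² + n·σ₀² = 13.2496 + 7·22.2784 = 169.1984.
Posterior precision = 1/σ₀² + n/σ² = 1/22.2784 + 7/13.2496 = (σ² + n·σ₀²)/(σ₀²σ²) = 169.1984/(22.2784·13.2496); posterior variance σₙ² = σ₀²σ²/(σ² + n·σ₀²) = 22.2784·13.2496/169.1984 = 1.744578.
Posterior SD = √σₙ² = √(22.2784·13.2496/169.1984) = 1.3208.

1.3208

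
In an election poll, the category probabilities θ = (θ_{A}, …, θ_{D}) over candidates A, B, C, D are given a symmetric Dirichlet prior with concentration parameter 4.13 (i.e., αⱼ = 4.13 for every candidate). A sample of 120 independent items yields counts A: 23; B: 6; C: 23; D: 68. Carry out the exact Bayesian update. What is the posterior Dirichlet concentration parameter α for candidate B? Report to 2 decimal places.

The Dirichlet prior is conjugate to the Multinomial likelihood: each posterior αⱼ = prior αⱼ + observed count nⱼ.
Posterior concentration: (27.13, 10.13, 27.13, 72.13), total = 136.52.
α_{B} = 4.13 + 6 = 10.13.

10.13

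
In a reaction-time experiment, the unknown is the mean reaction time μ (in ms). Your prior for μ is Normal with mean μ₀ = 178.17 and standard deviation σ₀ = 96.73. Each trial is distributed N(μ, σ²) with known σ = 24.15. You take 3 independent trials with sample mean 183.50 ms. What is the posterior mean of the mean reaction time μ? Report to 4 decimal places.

For Normal data with known variance σ², a Normal(μ₀, σ₀²) prior on μ is conjugate. Posterior precision = 1/σ₀² + n/σ²; posterior mean is the precision-weighted average of μ₀ and x̄.
n·x̄ = 3·183.50 = 550.5.
σ₀² = 96.73² = 9356.6929, σ² = 24.15² = 583.2225; σ² + n·σ₀² = 583.2225 + 3·9356.6929 = 28653.3012.
Posterior mean = (μ₀/σ₀² + n·x̄/σ²)/(1/σ₀² + n/σ²) = (σ²·μ₀ + σ₀²·n·x̄)/(σ² + n·σ₀²) = (583.2225·178.17 + 9356.6929·550.5)/28653.3012 = 5254772.194275/28653.3012 = 183.3915.

183.3915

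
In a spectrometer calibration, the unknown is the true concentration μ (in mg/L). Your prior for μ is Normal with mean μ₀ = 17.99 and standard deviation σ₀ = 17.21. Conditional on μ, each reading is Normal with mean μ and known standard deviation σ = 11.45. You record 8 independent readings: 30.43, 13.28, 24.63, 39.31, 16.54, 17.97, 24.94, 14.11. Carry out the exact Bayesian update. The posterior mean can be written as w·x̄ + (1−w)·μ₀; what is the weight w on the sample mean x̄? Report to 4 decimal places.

For Normal data with known variance σ², a Normal(μ₀, σ₀²) prior on μ is conjugate. Posterior precision = 1/σ₀² + n/σ²; posterior mean is the precision-weighted average of μ₀ and x̄.
σ₀² = 17.21² = 296.1841, σ² = 11.45² = 131.1025. Prior precision 1/σ₀² = 1/296.1841; data precision n/σ² = 8/131.1025.
w = (n/σ²)/(1/σ₀² + n/σ²) = n·σ₀²/(σ² + n·σ₀²) = 8·296.1841/(131.1025 + 8·296.1841) = 2369.4728/2500.5753 = 0.9476.

0.9476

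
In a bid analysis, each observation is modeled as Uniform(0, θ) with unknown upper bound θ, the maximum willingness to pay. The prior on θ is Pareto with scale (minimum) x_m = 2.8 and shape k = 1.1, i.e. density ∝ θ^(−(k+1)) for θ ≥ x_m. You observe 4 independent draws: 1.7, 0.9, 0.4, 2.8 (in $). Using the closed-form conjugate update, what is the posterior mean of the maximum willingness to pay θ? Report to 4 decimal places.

A Pareto(scale x_m, shape k) prior on the upper bound θ of Uniform(0, θ) is conjugate: posterior is Pareto(max(x_m, max xᵢ), k + n).
Sample maximum = 2.8; prior scale x_m = 2.8 → posterior scale = max = 2.8.
Posterior shape = 1.1 + 4 = 5.1.
E[θ|data] = k·x_m/(k−1) = 5.1·2.8/4.1 = 3.4829.

3.4829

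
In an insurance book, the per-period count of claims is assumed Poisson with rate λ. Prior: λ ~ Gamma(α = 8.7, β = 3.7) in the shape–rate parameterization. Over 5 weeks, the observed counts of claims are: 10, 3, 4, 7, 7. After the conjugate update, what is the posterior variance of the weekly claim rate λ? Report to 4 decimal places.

0.5245

With a Gamma(shape α, rate β) prior, the Poisson likelihood is conjugate: the posterior is Gamma(α + ΣXᵢ, β + n).
Sum of counts S = 31 over n = 5 weeks.
Posterior: Gamma(α+S, β+n) = Gamma(8.7+31, 3.7+5) = Gamma(39.7, 8.7).
Var = α/β² = 39.7/8.7² = 0.5245.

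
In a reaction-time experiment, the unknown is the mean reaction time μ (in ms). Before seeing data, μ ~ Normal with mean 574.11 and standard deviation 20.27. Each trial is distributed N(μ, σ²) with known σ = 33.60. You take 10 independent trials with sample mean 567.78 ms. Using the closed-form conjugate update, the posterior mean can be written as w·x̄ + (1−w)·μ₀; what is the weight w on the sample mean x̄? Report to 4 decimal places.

0.7845

For Normal data with known variance σ², a Normal(μ₀, σ₀²) prior on μ is conjugate. Posterior precision = 1/σ₀² + n/σ²; posterior mean is the precision-weighted average of μ₀ and x̄.
σ₀² = 20.27² = 410.8729, σ² = 33.60² = 1128.96. Prior precision 1/σ₀² = 1/410.8729; data precision n/σ² = 10/1128.96.
w = (n/σ²)/(1/σ₀² + n/σ²) = n·σ₀²/(σ² + n·σ₀²) = 10·410.8729/(1128.96 + 10·410.8729) = 4108.729/5237.689 = 0.7845.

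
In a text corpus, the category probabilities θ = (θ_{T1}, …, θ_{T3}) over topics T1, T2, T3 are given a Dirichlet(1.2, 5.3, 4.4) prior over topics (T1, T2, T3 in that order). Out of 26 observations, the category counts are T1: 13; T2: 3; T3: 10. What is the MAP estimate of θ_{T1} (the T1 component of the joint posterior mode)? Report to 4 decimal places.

The Dirichlet prior is conjugate to the Multinomial likelihood: each posterior αⱼ = prior αⱼ + observed count nⱼ.
Posterior concentration: (14.2, 8.3, 14.4), total = 36.9.
Joint mode component: (α_{T1}−1)/(Σα−K) = 13.2/33.9 = 0.3894.

0.3894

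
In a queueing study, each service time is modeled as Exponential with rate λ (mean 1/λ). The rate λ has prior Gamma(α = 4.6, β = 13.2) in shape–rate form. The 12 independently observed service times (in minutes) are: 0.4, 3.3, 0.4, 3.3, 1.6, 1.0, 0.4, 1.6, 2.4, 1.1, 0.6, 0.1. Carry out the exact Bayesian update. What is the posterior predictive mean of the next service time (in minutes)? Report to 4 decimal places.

With a Gamma(shape α, rate β) prior on the exponential rate λ, the posterior after n observations with total T = Σxᵢ is Gamma(α+n, β+T).
Sum of observations T = 16.2 minutes; n = 12.
Posterior: Gamma(4.6+12, 13.2+16.2) = Gamma(16.6, 29.4).
The predictive distribution for the next observation is Lomax; its mean is β/(α−1) = 29.4/15.6 = 1.8846.

1.8846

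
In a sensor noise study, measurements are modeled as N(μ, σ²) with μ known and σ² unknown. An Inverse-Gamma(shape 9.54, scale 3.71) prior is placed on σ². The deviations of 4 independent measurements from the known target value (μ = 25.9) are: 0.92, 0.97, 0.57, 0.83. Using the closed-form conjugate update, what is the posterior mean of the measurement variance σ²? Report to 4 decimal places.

With known mean μ and an Inverse-Gamma(α, β) prior on σ², the Normal likelihood is conjugate: posterior is Inv-Gamma(α + n/2, β + Σ(xᵢ−μ)²/2).
Σ(xᵢ−μ)² = (0.92)² + (0.97)² + (0.57)² + (0.83)² = 2.8011.
Posterior: Inv-Gamma(9.54 + 4/2, 3.71 + 2.8011/2) = Inv-Gamma(11.54, 5.11055).
E[σ²|data] = β/(α−1) = 5.11055/10.54 = 0.4849.

0.4849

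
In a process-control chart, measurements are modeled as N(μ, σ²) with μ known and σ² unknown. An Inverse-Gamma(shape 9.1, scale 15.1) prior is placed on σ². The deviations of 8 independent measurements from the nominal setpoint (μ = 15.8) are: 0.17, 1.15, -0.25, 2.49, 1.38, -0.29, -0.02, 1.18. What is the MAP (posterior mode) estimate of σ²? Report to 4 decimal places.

1.4608

With known mean μ and an Inverse-Gamma(α, β) prior on σ², the Normal likelihood is conjugate: posterior is Inv-Gamma(α + n/2, β + Σ(xᵢ−μ)²/2).
Σ(xᵢ−μ)² = (0.17)² + (1.15)² + (-0.25)² + (2.49)² + (1.38)² + (-0.29)² + (-0.02)² + (1.18)² = 10.9953.
Posterior: Inv-Gamma(9.1 + 8/2, 15.1 + 10.9953/2) = Inv-Gamma(13.10, 20.59765).
Mode = β/(α+1) = 20.59765/14.10 = 1.4608.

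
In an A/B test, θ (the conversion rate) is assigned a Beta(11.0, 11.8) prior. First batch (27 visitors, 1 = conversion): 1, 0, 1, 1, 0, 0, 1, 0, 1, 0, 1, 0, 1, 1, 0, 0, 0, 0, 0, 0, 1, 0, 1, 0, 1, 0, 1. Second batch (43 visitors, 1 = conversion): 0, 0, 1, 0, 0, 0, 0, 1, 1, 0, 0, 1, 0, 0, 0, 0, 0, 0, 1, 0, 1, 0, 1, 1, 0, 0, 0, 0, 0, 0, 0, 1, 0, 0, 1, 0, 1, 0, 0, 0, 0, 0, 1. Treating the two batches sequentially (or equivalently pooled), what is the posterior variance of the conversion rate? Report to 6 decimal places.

0.002504

The Beta prior is conjugate to a Binomial/Bernoulli likelihood; the update adds successes to α and failures to β.
After batch 1: Beta(11.0+12, 11.8+15) = Beta(23.0, 26.8).
After batch 2: Beta(23.0+12, 26.8+31) = Beta(35.0, 57.8).
Var = αβ/((α+β)²(α+β+1)) = 35.0·57.8/(92.8²·93.8) = 0.002504.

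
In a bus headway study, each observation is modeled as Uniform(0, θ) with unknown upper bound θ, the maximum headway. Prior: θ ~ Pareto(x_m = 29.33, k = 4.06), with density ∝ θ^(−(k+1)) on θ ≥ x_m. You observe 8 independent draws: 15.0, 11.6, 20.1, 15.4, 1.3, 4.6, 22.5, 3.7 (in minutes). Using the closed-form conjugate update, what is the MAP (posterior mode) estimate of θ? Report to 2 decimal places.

A Pareto(scale x_m, shape k) prior on the upper bound θ of Uniform(0, θ) is conjugate: posterior is Pareto(max(x_m, max xᵢ), k + n).
Sample maximum = 22.5; prior scale x_m = 29.33 → posterior scale = max = 29.33.
Posterior shape = 4.06 + 8 = 12.06.
The Pareto density is decreasing on [x_m, ∞), so the mode is x_m = 29.33.

29.33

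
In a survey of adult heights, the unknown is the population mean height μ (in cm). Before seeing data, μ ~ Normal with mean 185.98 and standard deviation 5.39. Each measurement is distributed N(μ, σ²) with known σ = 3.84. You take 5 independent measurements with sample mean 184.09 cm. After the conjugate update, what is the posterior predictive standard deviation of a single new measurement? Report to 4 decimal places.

For Normal data with known variance σ², a Normal(μ₀, σ₀²) prior on μ is conjugate. Posterior precision = 1/σ₀² + n/σ²; posterior mean is the precision-weighted average of μ₀ and x̄.
σ₀² = 5.39² = 29.0521, σ² = 3.84² = 14.7456; σ² + n·σ₀² = 14.7456 + 5·29.0521 = 160.0061.
Posterior precision = 1/σ₀² + n/σ² = 1/29.0521 + 5/14.7456 = (σ² + n·σ₀²)/(σ₀²σ²) = 160.0061/(29.0521·14.7456); posterior variance σₙ² = σ₀²σ²/(σ² + n·σ₀²) = 29.0521·14.7456/160.0061 = 2.677339.
Predictive variance for one new observation = σₙ² + σ² = 29.0521·14.7456/160.0061 + 14.7456 = σ²·(σ₀² + 160.0061)/160.0061 = 14.7456·189.0582/160.0061 = 17.422939; SD = √(14.7456·189.0582/160.0061) = 4.1741.

4.1741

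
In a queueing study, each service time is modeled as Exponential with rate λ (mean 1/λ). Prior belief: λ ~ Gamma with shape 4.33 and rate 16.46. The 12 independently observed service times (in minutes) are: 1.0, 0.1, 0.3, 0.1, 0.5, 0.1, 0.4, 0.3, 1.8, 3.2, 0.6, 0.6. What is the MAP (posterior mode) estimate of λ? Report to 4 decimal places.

0.6021

With a Gamma(shape α, rate β) prior on the exponential rate λ, the posterior after n observations with total T = Σxᵢ is Gamma(α+n, β+T).
Sum of observations T = 9.0 minutes; n = 12.
Posterior: Gamma(4.33+12, 16.46+9.0) = Gamma(16.33, 25.46).
Mode = (α−1)/β = 0.6021.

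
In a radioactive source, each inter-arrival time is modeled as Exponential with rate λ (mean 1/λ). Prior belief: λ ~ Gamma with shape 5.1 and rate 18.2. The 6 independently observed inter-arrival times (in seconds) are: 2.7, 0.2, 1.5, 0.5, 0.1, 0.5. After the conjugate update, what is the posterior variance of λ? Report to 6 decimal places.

0.019762

With a Gamma(shape α, rate β) prior on the exponential rate λ, the posterior after n observations with total T = Σxᵢ is Gamma(α+n, β+T).
Sum of observations T = 5.5 seconds; n = 6.
Posterior: Gamma(5.1+6, 18.2+5.5) = Gamma(11.1, 23.7).
Var = α/β² = 0.019762.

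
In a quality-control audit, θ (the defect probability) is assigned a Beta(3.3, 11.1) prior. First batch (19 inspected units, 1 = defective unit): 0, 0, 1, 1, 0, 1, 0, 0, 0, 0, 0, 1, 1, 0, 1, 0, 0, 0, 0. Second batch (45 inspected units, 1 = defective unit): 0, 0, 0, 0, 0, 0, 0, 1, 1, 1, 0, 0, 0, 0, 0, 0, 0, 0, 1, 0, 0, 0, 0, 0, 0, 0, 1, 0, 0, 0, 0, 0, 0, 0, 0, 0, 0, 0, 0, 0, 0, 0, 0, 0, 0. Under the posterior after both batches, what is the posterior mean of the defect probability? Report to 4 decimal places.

The Beta prior is conjugate to a Binomial/Bernoulli likelihood; the update adds successes to α and failures to β.
After batch 1: Beta(3.3+6, 11.1+13) = Beta(9.3, 24.1).
After batch 2: Beta(9.3+5, 24.1+40) = Beta(14.3, 64.1).
Posterior mean = α/(α+β) = 14.3/78.4 = 0.1824.

0.1824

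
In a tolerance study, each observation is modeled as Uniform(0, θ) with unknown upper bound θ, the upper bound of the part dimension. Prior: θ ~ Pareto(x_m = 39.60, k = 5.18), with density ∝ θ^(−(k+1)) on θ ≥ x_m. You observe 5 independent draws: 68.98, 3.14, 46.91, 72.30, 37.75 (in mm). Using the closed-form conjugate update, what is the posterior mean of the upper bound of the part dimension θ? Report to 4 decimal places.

A Pareto(scale x_m, shape k) prior on the upper bound θ of Uniform(0, θ) is conjugate: posterior is Pareto(max(x_m, max xᵢ), k + n).
Sample maximum = 72.30; prior scale x_m = 39.60 → posterior scale = max = 72.30.
Posterior shape = 5.18 + 5 = 10.18.
E[θ|data] = k·x_m/(k−1) = 10.18·72.30/9.18 = 80.1758.

80.1758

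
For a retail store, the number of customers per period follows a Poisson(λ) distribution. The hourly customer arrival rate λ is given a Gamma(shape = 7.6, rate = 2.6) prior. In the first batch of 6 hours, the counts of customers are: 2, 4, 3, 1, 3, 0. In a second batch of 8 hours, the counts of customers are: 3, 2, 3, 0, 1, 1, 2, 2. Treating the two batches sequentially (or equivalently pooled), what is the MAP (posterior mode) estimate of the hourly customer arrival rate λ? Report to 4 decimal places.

2.0241

With a Gamma(shape α, rate β) prior, the Poisson likelihood is conjugate: the posterior is Gamma(α + ΣXᵢ, β + n).
Batch 1: sum of counts S = 13 over n = 6 hours.
After batch 1: Gamma(α+S, β+n) = Gamma(7.6+13, 2.6+6) = Gamma(20.6, 8.6).
Batch 2: sum of counts S = 14 over n = 8 hours.
After batch 2: Gamma(α+S, β+n) = Gamma(20.6+14, 8.6+8) = Gamma(34.6, 16.6).
Mode of Gamma(α,β) for α≥1 is (α−1)/β = 33.6/16.6 = 2.0241.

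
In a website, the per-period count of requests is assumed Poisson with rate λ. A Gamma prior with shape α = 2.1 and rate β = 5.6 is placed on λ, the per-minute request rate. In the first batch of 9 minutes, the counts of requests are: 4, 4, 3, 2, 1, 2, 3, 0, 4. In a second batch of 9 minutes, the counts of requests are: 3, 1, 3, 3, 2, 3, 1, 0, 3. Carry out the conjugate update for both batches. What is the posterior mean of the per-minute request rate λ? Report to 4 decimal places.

With a Gamma(shape α, rate β) prior, the Poisson likelihood is conjugate: the posterior is Gamma(α + ΣXᵢ, β + n).
Batch 1: sum of counts S = 23 over n = 9 minutes.
After batch 1: Gamma(α+S, β+n) = Gamma(2.1+23, 5.6+9) = Gamma(25.1, 14.6).
Batch 2: sum of counts S = 19 over n = 9 minutes.
After batch 2: Gamma(α+S, β+n) = Gamma(25.1+19, 14.6+9) = Gamma(44.1, 23.6).
Posterior mean = α/β = 44.1/23.6 = 1.8686.

1.8686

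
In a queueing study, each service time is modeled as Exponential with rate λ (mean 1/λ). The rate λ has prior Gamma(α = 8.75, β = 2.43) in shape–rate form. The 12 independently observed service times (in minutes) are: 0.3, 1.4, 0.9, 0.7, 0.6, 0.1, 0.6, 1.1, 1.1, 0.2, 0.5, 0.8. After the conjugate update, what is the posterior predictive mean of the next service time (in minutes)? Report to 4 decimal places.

0.5433

With a Gamma(shape α, rate β) prior on the exponential rate λ, the posterior after n observations with total T = Σxᵢ is Gamma(α+n, β+T).
Sum of observations T = 8.3 minutes; n = 12.
Posterior: Gamma(8.75+12, 2.43+8.3) = Gamma(20.75, 10.73).
The predictive distribution for the next observation is Lomax; its mean is β/(α−1) = 10.73/19.75 = 0.5433.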